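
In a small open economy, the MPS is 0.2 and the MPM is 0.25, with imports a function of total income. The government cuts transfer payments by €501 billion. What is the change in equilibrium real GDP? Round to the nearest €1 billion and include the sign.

−€891 billion

MPC = 1 − MPS = 1 − 0.2 = 0.8.
The transfer change shifts disposable income by −€501 billion, so first-round consumption changes by c·ΔTR = 0.8 × (−€501 billion) = −€400.8 billion.
Expenditure multiplier = 1/(1 − c + m) = 1/(1 − 0.8 + 0.25) = 1/0.45 ≈ 2.222.
The transfer multiplier is c × k ≈ 1.778, so ΔY = k × (c·ΔTR) = (−€400.8 billion) / 0.45 ≈ −€891 billion.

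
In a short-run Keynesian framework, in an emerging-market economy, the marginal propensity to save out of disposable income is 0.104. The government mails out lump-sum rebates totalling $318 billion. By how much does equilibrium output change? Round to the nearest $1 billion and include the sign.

+$2,740 billion

MPC = 1 − MPS = 1 − 0.104 = 0.896.
A lump-sum tax change of −$318 billion shifts disposable income by +$318 billion; first-round consumption changes by −c × ΔT = −0.896 × (−$318 billion) = +$284.928 billion.
Expenditure multiplier = 1/(1 − MPC) = 1/(1 − 0.896) = 1/0.104 ≈ 9.615.
The tax multiplier is −c × k ≈ −8.615, so ΔY = k × (−c·ΔT) = (+$284.928 billion) / 0.104 ≈ +$2,740 billion.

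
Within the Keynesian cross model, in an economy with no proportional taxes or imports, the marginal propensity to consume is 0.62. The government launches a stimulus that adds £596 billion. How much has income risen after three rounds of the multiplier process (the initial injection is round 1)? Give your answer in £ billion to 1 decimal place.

Round 1 adds ΔG = £596 billion; each later round is MPC = 0.62 times the previous.
After 3 rounds: 596 + 369.52 + 229.1024 = ΔG·(1 − c^3)/(1 − c) = 596 × (1 − 0.238328)/0.38 ≈ £1,194.6 billion.

£1,194.6 billion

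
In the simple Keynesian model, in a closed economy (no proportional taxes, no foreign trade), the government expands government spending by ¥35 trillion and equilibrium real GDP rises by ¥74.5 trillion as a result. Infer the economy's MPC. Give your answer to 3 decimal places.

0.530

Implied spending multiplier k = ΔY/ΔG = 74.5/35 ≈ 2.1286.
Since k = 1/(1 − MPC), MPC = 1 − 1/k = 1 − ΔG/ΔY = 1 − 35/74.5 ≈ 0.530.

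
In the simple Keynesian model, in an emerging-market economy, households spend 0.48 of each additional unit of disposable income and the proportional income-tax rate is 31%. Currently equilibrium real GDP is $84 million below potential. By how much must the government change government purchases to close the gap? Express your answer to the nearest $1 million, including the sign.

+$56 million

Spending multiplier = 1/(1 − c(1−t)) = 1/(1 − 0.48×0.69) = 1/0.6688 ≈ 1.495.
Need ΔY = +$84 million, so ΔG = ΔY/k = (+$84 million) × 0.6688 ≈ +$56 million.
The government should increase government purchases by $56 million.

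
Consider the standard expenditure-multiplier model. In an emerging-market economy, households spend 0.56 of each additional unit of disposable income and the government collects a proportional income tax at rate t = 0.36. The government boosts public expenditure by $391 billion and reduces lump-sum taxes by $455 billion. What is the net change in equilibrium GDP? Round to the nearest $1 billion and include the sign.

+$1,007 billion

Expenditure multiplier = 1/(1 − c(1−t)) = 1/(1 − 0.56×0.64) = 1/0.6416 ≈ 1.559.
ΔG contributes k·ΔG = (+$391 billion) / 0.6416 ≈ +$609.4 billion.
ΔT of −$455 billion changes first-round spending by −c·ΔT = +$254.8 billion, contributing k·(−c·ΔT) = (+$254.8 billion) / 0.6416 ≈ +$397.1 billion.
Net ΔY = k(ΔG − c·ΔT) = (+$645.8 billion) / 0.6416 ≈ +$1,007 billion.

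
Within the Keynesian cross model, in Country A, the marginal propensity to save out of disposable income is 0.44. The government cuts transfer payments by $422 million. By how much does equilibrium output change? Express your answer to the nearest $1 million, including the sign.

MPC = 1 − MPS = 1 − 0.44 = 0.56.
The transfer change shifts disposable income by −$422 million, so first-round consumption changes by c·ΔTR = 0.56 × (−$422 million) = −$236.32 million.
Expenditure multiplier = 1/(1 − MPC) = 1/(1 − 0.56) = 1/0.44 ≈ 2.273.
The transfer multiplier is c × k ≈ 1.273, so ΔY = k × (c·ΔTR) = (−$236.32 million) / 0.44 ≈ −$537 million.

−$537 million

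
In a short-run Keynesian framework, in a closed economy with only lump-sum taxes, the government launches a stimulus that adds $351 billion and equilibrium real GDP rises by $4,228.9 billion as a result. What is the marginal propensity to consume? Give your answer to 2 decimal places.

0.92

Implied spending multiplier k = ΔY/ΔG = 4,228.9/351 ≈ 12.0481.
Since k = 1/(1 − MPC), MPC = 1 − 1/k = 1 − ΔG/ΔY = 1 − 351/4,228.9 ≈ 0.92.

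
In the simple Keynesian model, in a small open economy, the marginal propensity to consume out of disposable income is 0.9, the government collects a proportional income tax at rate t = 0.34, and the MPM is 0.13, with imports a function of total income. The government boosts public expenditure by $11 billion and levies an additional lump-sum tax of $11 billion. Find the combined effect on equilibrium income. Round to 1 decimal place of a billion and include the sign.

Expenditure multiplier = 1/(1 − c(1−t) + m) = 1/(1 − 0.9×0.66 + 0.13) = 1/0.536 ≈ 1.866.
ΔG contributes k·ΔG = (+$11 billion) / 0.536 ≈ +$20.5 billion.
ΔT of +$11 billion changes first-round spending by −c·ΔT = −$9.9 billion, contributing k·(−c·ΔT) = (−$9.9 billion) / 0.536 ≈ −$18.5 billion.
Net ΔY = k(ΔG − c·ΔT) = (+$1.1 billion) / 0.536 ≈ +$2.1 billion.

+$2.1 billion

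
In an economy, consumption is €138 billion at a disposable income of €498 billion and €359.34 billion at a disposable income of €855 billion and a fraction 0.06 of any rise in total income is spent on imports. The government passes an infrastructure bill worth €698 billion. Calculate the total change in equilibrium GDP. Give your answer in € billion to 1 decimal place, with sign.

MPC = ΔC/ΔYd = (359.34 − 138)/(855 − 498) = 221.34/357 = 0.62.
Spending multiplier = 1/(1 − c + m) = 1/(1 − 0.62 + 0.06) = 1/0.44 ≈ 2.273.
ΔY = k × ΔG = (+€698 billion) / 0.44 ≈ +€1,586.4 billion.

+€1,586.4 billion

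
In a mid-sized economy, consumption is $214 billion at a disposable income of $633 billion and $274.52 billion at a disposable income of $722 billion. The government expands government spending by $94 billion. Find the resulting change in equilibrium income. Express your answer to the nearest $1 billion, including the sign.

MPC = ΔC/ΔYd = (274.52 − 214)/(722 − 633) = 60.52/89 = 0.68.
Government-spending multiplier = 1/(1 − MPC) = 1/(1 − 0.68) = 1/0.32 = 3.125.
ΔY = k × ΔG = (+$94 billion) / 0.32 ≈ +$294 billion.

+$294 billion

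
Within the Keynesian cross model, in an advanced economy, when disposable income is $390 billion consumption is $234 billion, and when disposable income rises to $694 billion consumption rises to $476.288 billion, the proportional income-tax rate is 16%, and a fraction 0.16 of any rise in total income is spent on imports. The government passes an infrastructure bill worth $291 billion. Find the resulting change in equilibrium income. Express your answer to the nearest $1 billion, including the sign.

+$593 billion

MPC = ΔC/ΔYd = (476.288 − 234)/(694 − 390) = 242.288/304 = 0.797.
Spending multiplier = 1/(1 − c(1−t) + m) = 1/(1 − 0.797×0.84 + 0.16) = 1/0.49052 ≈ 2.039.
ΔY = k × ΔG = (+$291 billion) / 0.49052 ≈ +$593 billion.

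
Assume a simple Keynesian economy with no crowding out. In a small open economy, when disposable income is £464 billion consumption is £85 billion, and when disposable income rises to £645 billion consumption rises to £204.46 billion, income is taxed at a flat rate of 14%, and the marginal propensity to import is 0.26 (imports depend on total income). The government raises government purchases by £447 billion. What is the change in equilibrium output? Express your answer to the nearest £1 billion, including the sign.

MPC = ΔC/ΔYd = (204.46 − 85)/(645 − 464) = 119.46/181 = 0.66.
Expenditure multiplier = 1/(1 − c(1−t) + m) = 1/(1 − 0.66×0.86 + 0.26) = 1/0.6924 ≈ 1.444.
ΔY = k × ΔG = (+£447 billion) / 0.6924 ≈ +£646 billion.

+£646 billion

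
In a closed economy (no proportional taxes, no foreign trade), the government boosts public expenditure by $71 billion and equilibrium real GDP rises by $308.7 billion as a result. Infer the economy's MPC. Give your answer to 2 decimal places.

0.77

Implied spending multiplier k = ΔY/ΔG = 308.7/71 ≈ 4.3479.
Since k = 1/(1 − MPC), MPC = 1 − 1/k = 1 − ΔG/ΔY = 1 − 71/308.7 ≈ 0.77.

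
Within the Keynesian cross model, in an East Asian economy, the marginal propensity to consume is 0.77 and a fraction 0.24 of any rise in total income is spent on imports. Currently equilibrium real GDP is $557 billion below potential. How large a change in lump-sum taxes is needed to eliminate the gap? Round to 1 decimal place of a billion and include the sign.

−$340.0 billion

Spending multiplier = 1/(1 − c + m) = 1/(1 − 0.77 + 0.24) = 1/0.47 ≈ 2.128.
Tax multiplier = −c·k = −0.77/0.47 ≈ −1.638. Need ΔY = +$557 billion, so ΔT = ΔY/(−c·k) = −(+$557 billion) × 0.47 / 0.77 ≈ −$340 billion.
The government should cut lump-sum taxes by $340 billion.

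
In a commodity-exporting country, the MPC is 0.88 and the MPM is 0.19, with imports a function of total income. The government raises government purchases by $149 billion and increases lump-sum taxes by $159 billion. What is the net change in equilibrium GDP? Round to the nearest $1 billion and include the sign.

Expenditure multiplier = 1/(1 − c + m) = 1/(1 − 0.88 + 0.19) = 1/0.31 ≈ 3.226.
ΔG contributes k·ΔG = (+$149 billion) / 0.31 ≈ +$480.6 billion.
ΔT of +$159 billion changes first-round spending by −c·ΔT = −$139.92 billion, contributing k·(−c·ΔT) = (−$139.92 billion) / 0.31 ≈ −$451.4 billion.
Net ΔY = k(ΔG − c·ΔT) = (+$9.08 billion) / 0.31 ≈ +$29 billion.

+$29 billion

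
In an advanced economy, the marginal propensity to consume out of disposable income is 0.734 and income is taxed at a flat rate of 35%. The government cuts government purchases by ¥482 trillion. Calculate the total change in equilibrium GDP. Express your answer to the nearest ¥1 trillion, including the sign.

Expenditure multiplier = 1/(1 − c(1−t)) = 1/(1 − 0.734×0.65) = 1/0.5229 ≈ 1.912.
ΔY = k × ΔG = (−¥482 trillion) / 0.5229 ≈ −¥922 trillion.

−¥922 trillion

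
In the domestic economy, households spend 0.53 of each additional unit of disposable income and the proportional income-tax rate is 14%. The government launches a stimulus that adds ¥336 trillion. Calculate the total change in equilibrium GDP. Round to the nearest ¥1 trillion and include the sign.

+¥617 trillion

Spending multiplier = 1/(1 − c(1−t)) = 1/(1 − 0.53×0.86) = 1/0.5442 ≈ 1.838.
ΔY = k × ΔG = (+¥336 trillion) / 0.5442 ≈ +¥617 trillion.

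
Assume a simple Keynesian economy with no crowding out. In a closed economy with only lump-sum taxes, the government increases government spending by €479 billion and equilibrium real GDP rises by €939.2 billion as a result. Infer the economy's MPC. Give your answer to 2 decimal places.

Implied spending multiplier k = ΔY/ΔG = 939.2/479 ≈ 1.9608.
Since k = 1/(1 − MPC), MPC = 1 − 1/k = 1 − ΔG/ΔY = 1 − 479/939.2 ≈ 0.49.

0.49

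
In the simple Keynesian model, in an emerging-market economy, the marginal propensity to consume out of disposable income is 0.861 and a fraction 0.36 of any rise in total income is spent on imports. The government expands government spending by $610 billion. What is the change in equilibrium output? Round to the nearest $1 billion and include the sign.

+$1,222 billion

Government-spending multiplier = 1/(1 − c + m) = 1/(1 − 0.861 + 0.36) = 1/0.499 ≈ 2.004.
ΔY = k × ΔG = (+$610 billion) / 0.499 ≈ +$1,222 billion.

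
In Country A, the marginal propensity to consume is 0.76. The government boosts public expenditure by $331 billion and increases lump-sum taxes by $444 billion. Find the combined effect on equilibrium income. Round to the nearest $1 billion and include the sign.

−$27 billion

Expenditure multiplier = 1/(1 − MPC) = 1/(1 − 0.76) = 1/0.24 ≈ 4.167.
ΔG contributes k·ΔG = (+$331 billion) / 0.24 ≈ +$1,379.2 billion.
ΔT of +$444 billion changes first-round spending by −c·ΔT = −$337.44 billion, contributing k·(−c·ΔT) = (−$337.44 billion) / 0.24 = −$1,406 billion.
Net ΔY = k(ΔG − c·ΔT) = (−$6.44 billion) / 0.24 ≈ −$27 billion.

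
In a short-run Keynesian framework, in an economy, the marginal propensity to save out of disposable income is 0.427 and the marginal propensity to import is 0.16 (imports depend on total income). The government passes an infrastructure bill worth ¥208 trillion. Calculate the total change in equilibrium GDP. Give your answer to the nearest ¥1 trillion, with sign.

+¥354 trillion

MPC = 1 − MPS = 1 − 0.427 = 0.573.
Expenditure multiplier = 1/(1 − c + m) = 1/(1 − 0.573 + 0.16) = 1/0.587 ≈ 1.704.
ΔY = k × ΔG = (+¥208 trillion) / 0.587 ≈ +¥354 trillion.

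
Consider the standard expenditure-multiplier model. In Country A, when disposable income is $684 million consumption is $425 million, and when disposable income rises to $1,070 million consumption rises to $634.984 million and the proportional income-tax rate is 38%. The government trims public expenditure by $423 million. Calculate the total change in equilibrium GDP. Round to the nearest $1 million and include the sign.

MPC = ΔC/ΔYd = (634.984 − 425)/(1,070 − 684) = 209.984/386 = 0.544.
Expenditure multiplier = 1/(1 − c(1−t)) = 1/(1 − 0.544×0.62) = 1/0.66272 ≈ 1.509.
ΔY = k × ΔG = (−$423 million) / 0.66272 ≈ −$638 million.

−$638 million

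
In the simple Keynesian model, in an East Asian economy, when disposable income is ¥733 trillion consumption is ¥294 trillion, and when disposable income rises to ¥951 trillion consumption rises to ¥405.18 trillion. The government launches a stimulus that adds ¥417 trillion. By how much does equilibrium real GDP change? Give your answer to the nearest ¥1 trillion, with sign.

MPC = ΔC/ΔYd = (405.18 − 294)/(951 − 733) = 111.18/218 = 0.51.
Spending multiplier = 1/(1 − MPC) = 1/(1 − 0.51) = 1/0.49 ≈ 2.041.
ΔY = k × ΔG = (+¥417 trillion) / 0.49 ≈ +¥851 trillion.

+¥851 trillion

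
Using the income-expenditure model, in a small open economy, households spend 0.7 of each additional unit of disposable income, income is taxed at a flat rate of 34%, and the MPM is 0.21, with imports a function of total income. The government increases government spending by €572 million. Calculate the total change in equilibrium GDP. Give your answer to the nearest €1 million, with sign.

+€765 million

Government-spending multiplier = 1/(1 − c(1−t) + m) = 1/(1 − 0.7×0.66 + 0.21) = 1/0.748 ≈ 1.337.
ΔY = k × ΔG = (+€572 million) / 0.748 ≈ +€765 million.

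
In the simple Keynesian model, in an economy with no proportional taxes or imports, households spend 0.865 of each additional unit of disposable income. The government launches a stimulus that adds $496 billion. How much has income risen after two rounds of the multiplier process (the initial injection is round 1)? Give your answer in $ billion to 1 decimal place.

Round 1 adds ΔG = $496 billion; each later round is MPC = 0.865 times the previous.
After 2 rounds: 496 + 429.04 = ΔG·(1 − c^2)/(1 − c) = 496 × (1 − 0.748225)/0.135 ≈ $925 billion.

$925.0 billion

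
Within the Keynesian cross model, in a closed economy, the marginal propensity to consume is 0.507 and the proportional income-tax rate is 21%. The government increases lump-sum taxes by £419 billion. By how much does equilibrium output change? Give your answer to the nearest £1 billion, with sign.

−£354 billion

A lump-sum tax change of +£419 billion shifts disposable income by −£419 billion; first-round consumption changes by −c × ΔT = −0.507 × (+£419 billion) = −£212.433 billion.
Expenditure multiplier = 1/(1 − c(1−t)) = 1/(1 − 0.507×0.79) = 1/0.59947 ≈ 1.668.
The tax multiplier is −c × k ≈ −0.846, so ΔY = k × (−c·ΔT) = (−£212.433 billion) / 0.59947 ≈ −£354 billion.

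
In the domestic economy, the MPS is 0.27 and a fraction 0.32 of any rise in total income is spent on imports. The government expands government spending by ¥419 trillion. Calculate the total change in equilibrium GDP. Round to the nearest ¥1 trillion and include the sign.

MPC = 1 − MPS = 1 − 0.27 = 0.73.
Expenditure multiplier = 1/(1 − c + m) = 1/(1 − 0.73 + 0.32) = 1/0.59 ≈ 1.695.
ΔY = k × ΔG = (+¥419 trillion) / 0.59 ≈ +¥710 trillion.

+¥710 trillion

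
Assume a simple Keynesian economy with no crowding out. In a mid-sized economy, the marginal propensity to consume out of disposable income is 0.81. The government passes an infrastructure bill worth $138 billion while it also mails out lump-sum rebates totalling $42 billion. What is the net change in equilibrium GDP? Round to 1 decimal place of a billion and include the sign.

+$905.4 billion

Expenditure multiplier = 1/(1 − MPC) = 1/(1 − 0.81) = 1/0.19 ≈ 5.263.
ΔG contributes k·ΔG = (+$138 billion) / 0.19 ≈ +$726.3 billion.
ΔT of −$42 billion changes first-round spending by −c·ΔT = +$34.02 billion, contributing k·(−c·ΔT) = (+$34.02 billion) / 0.19 ≈ +$179.1 billion.
Net ΔY = k(ΔG − c·ΔT) = (+$172.02 billion) / 0.19 ≈ +$905.4 billion.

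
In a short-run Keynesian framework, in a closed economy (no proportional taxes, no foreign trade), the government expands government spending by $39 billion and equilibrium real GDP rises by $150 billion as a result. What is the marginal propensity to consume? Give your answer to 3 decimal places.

Implied spending multiplier k = ΔY/ΔG = 150/39 ≈ 3.8462.
Since k = 1/(1 − MPC), MPC = 1 − 1/k = 1 − ΔG/ΔY = 1 − 39/150 = 0.740.

0.740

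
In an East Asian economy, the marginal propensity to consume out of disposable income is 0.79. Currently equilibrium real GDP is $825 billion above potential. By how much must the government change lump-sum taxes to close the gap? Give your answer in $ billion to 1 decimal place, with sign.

+$219.3 billion

Spending multiplier = 1/(1 − MPC) = 1/(1 − 0.79) = 1/0.21 ≈ 4.762.
Tax multiplier = −c·k = −0.79/0.21 ≈ −3.762. Need ΔY = −$825 billion, so ΔT = ΔY/(−c·k) = −(−$825 billion) × 0.21 / 0.79 ≈ +$219.3 billion.
The government should raise lump-sum taxes by $219.3 billion.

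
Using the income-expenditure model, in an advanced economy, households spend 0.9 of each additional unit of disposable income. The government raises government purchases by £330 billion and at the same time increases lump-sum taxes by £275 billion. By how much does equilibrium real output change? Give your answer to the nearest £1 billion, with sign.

+£825 billion

Expenditure multiplier = 1/(1 − MPC) = 1/(1 − 0.9) = 1/0.1 = 10.
ΔG contributes k·ΔG = (+£330 billion) / 0.1 = +£3,300 billion.
ΔT of +£275 billion changes first-round spending by −c·ΔT = −£247.5 billion, contributing k·(−c·ΔT) = (−£247.5 billion) / 0.1 = −£2,475 billion.
Net ΔY = k(ΔG − c·ΔT) = (+£82.5 billion) / 0.1 = +£825 billion.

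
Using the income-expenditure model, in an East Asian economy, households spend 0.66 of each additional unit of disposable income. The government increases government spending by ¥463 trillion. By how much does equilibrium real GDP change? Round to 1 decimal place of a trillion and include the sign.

+¥1,361.8 trillion

Spending multiplier = 1/(1 − MPC) = 1/(1 − 0.66) = 1/0.34 ≈ 2.941.
ΔY = k × ΔG = (+¥463 trillion) / 0.34 ≈ +¥1,361.8 trillion.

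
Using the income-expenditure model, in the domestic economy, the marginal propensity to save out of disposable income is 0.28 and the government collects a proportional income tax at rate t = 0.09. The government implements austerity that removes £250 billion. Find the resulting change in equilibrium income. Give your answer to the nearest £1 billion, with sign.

MPC = 1 − MPS = 1 − 0.28 = 0.72.
Government-spending multiplier = 1/(1 − c(1−t)) = 1/(1 − 0.72×0.91) = 1/0.3448 ≈ 2.9.
ΔY = k × ΔG = (−£250 billion) / 0.3448 ≈ −£725 billion.

−£725 billion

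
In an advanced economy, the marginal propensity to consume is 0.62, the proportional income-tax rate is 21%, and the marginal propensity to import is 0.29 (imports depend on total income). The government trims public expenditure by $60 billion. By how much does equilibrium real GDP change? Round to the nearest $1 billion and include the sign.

−$75 billion

Government-spending multiplier = 1/(1 − c(1−t) + m) = 1/(1 − 0.62×0.79 + 0.29) = 1/0.8002 ≈ 1.25.
ΔY = k × ΔG = (−$60 billion) / 0.8002 ≈ −$75 billion.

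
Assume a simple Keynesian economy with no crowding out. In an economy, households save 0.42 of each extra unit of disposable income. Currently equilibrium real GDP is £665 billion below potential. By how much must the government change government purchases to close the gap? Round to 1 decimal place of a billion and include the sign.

+£279.3 billion

MPC = 1 − MPS = 1 − 0.42 = 0.58.
Spending multiplier = 1/(1 − MPC) = 1/(1 − 0.58) = 1/0.42 ≈ 2.381.
Need ΔY = +£665 billion, so ΔG = ΔY/k = (+£665 billion) × 0.42 = +£279.3 billion.
The government should increase government purchases by £279.3 billion.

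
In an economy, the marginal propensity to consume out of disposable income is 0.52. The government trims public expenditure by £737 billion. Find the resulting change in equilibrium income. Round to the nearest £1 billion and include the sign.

−£1,535 billion

Expenditure multiplier = 1/(1 − MPC) = 1/(1 − 0.52) = 1/0.48 ≈ 2.083.
ΔY = k × ΔG = (−£737 billion) / 0.48 ≈ −£1,535 billion.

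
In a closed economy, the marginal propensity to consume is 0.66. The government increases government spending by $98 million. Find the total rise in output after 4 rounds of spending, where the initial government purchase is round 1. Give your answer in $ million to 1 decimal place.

Round 1 adds ΔG = $98 million; each later round is MPC = 0.66 times the previous.
After 4 rounds: 98 + 64.68 + 42.6888 + 28.174608 = ΔG·(1 − c^4)/(1 − c) = 98 × (1 − 0.18974736)/0.34 ≈ $233.5 million.

$233.5 million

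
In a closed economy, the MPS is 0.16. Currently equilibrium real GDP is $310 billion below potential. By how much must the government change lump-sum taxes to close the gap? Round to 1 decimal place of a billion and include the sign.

MPC = 1 − MPS = 1 − 0.16 = 0.84.
Spending multiplier = 1/(1 − MPC) = 1/(1 − 0.84) = 1/0.16 = 6.25.
Tax multiplier = −c·k = −0.84/0.16 = −5.25. Need ΔY = +$310 billion, so ΔT = ΔY/(−c·k) = −(+$310 billion) × 0.16 / 0.84 ≈ −$59 billion.
The government should cut lump-sum taxes by $59 billion.

−$59.0 billion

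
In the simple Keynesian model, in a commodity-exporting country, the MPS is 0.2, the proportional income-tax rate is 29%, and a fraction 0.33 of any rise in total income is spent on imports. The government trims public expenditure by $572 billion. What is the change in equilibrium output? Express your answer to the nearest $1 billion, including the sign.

−$751 billion

MPC = 1 − MPS = 1 − 0.2 = 0.8.
Spending multiplier = 1/(1 − c(1−t) + m) = 1/(1 − 0.8×0.71 + 0.33) = 1/0.762 ≈ 1.312.
ΔY = k × ΔG = (−$572 billion) / 0.762 ≈ −$751 billion.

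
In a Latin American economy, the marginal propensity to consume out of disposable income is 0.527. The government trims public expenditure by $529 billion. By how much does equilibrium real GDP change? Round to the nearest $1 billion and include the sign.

Spending multiplier = 1/(1 − MPC) = 1/(1 − 0.527) = 1/0.473 ≈ 2.114.
ΔY = k × ΔG = (−$529 billion) / 0.473 ≈ −$1,118 billion.

−$1,118 billion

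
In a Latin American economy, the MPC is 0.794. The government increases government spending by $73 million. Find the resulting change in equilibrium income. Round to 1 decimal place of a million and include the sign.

Government-spending multiplier = 1/(1 − MPC) = 1/(1 − 0.794) = 1/0.206 ≈ 4.854.
ΔY = k × ΔG = (+$73 million) / 0.206 ≈ +$354.4 million.

+$354.4 million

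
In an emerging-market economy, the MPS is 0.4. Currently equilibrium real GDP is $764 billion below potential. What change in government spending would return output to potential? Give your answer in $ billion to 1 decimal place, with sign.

+$305.6 billion

MPC = 1 − MPS = 1 − 0.4 = 0.6.
Spending multiplier = 1/(1 − MPC) = 1/(1 − 0.6) = 1/0.4 = 2.5.
Need ΔY = +$764 billion, so ΔG = ΔY/k = (+$764 billion) × 0.4 = +$305.6 billion.
The government should increase government spending by $305.6 billion.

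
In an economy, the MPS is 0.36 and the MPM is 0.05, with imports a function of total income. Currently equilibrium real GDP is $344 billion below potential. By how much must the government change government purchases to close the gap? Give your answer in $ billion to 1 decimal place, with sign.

MPC = 1 − MPS = 1 − 0.36 = 0.64.
Spending multiplier = 1/(1 − c + m) = 1/(1 − 0.64 + 0.05) = 1/0.41 ≈ 2.439.
Need ΔY = +$344 billion, so ΔG = ΔY/k = (+$344 billion) × 0.41 ≈ +$141 billion.
The government should increase government purchases by $141 billion.

+$141.0 billion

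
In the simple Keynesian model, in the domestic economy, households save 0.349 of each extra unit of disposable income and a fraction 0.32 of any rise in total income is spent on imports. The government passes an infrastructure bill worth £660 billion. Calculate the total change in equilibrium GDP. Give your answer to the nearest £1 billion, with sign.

MPC = 1 − MPS = 1 − 0.349 = 0.651.
Expenditure multiplier = 1/(1 − c + m) = 1/(1 − 0.651 + 0.32) = 1/0.669 ≈ 1.495.
ΔY = k × ΔG = (+£660 billion) / 0.669 ≈ +£987 billion.

+£987 billion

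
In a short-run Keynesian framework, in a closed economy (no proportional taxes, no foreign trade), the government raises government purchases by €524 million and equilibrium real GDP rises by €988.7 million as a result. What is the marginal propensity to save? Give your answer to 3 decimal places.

0.530

Implied spending multiplier k = ΔY/ΔG = 988.7/524 ≈ 1.8868.
Since k = 1/(1 − MPC), MPC = 1 − 1/k = 1 − ΔG/ΔY = 1 − 524/988.7 ≈ 0.470.
MPS = 1 − MPC = 0.530.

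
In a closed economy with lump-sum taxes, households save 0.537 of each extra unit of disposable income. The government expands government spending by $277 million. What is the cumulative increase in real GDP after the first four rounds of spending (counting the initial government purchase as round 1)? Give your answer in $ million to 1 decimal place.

MPC = 1 − MPS = 1 − 0.537 = 0.463.
Round 1 adds ΔG = $277 million; each later round is MPC = 0.463 times the previous.
After 4 rounds: 277 + 128.251 + 59.380213 + 27.493038619 = ΔG·(1 − c^4)/(1 − c) = 277 × (1 − 0.045954068161)/0.537 ≈ $492.1 million.

$492.1 million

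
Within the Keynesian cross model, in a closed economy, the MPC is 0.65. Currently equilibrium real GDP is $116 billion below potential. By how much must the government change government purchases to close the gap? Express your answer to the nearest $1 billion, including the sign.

Spending multiplier = 1/(1 − MPC) = 1/(1 − 0.65) = 1/0.35 ≈ 2.857.
Need ΔY = +$116 billion, so ΔG = ΔY/k = (+$116 billion) × 0.35 ≈ +$41 billion.
The government should increase government purchases by $41 billion.

+$41 billion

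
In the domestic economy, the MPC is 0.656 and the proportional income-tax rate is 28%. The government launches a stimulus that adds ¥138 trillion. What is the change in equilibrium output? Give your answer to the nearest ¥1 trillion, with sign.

Government-spending multiplier = 1/(1 − c(1−t)) = 1/(1 − 0.656×0.72) = 1/0.52768 ≈ 1.895.
ΔY = k × ΔG = (+¥138 trillion) / 0.52768 ≈ +¥262 trillion.

+¥262 trillion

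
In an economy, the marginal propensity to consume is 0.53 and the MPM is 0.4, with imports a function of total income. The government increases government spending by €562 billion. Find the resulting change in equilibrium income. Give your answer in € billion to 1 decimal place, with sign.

Government-spending multiplier = 1/(1 − c + m) = 1/(1 − 0.53 + 0.4) = 1/0.87 ≈ 1.149.
ΔY = k × ΔG = (+€562 billion) / 0.87 ≈ +€646 billion.

+€646.0 billion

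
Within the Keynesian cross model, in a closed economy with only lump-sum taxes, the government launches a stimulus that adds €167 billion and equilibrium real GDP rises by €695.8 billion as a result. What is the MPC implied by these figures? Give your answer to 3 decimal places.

0.760

Implied spending multiplier k = ΔY/ΔG = 695.8/167 ≈ 4.1665.
Since k = 1/(1 − MPC), MPC = 1 − 1/k = 1 − ΔG/ΔY = 1 − 167/695.8 ≈ 0.760.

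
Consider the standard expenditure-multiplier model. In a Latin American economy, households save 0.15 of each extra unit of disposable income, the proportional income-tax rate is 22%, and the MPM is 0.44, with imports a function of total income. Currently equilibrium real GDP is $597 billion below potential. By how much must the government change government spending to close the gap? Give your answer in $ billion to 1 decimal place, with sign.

+$463.9 billion

MPC = 1 − MPS = 1 − 0.15 = 0.85.
Spending multiplier = 1/(1 − c(1−t) + m) = 1/(1 − 0.85×0.78 + 0.44) = 1/0.777 ≈ 1.287.
Need ΔY = +$597 billion, so ΔG = ΔY/k = (+$597 billion) × 0.777 ≈ +$463.9 billion.
The government should increase government spending by $463.9 billion.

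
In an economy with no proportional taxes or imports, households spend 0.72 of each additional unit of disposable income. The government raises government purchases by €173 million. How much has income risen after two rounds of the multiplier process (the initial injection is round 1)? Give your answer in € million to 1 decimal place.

€297.6 million

Round 1 adds ΔG = €173 million; each later round is MPC = 0.72 times the previous.
After 2 rounds: 173 + 124.56 = ΔG·(1 − c^2)/(1 − c) = 173 × (1 − 0.5184)/0.28 ≈ €297.6 million.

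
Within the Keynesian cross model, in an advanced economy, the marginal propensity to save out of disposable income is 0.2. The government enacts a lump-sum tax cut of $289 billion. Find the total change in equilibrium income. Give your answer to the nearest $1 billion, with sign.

MPC = 1 − MPS = 1 − 0.2 = 0.8.
A lump-sum tax change of −$289 billion shifts disposable income by +$289 billion; first-round consumption changes by −c × ΔT = −0.8 × (−$289 billion) = +$231.2 billion.
Expenditure multiplier = 1/(1 − MPC) = 1/(1 − 0.8) = 1/0.2 = 5.
The tax multiplier is −c × k = −4, so ΔY = k × (−c·ΔT) = (+$231.2 billion) / 0.2 = +$1,156 billion.

+$1,156 billion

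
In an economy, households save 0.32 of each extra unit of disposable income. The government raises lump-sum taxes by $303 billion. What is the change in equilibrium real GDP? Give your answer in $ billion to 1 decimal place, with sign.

−$643.9 billion

MPC = 1 − MPS = 1 − 0.32 = 0.68.
A lump-sum tax change of +$303 billion shifts disposable income by −$303 billion; first-round consumption changes by −c × ΔT = −0.68 × (+$303 billion) = −$206.04 billion.
Expenditure multiplier = 1/(1 − MPC) = 1/(1 − 0.68) = 1/0.32 = 3.125.
The tax multiplier is −c × k = −2.125, so ΔY = k × (−c·ΔT) = (−$206.04 billion) / 0.32 ≈ −$643.9 billion.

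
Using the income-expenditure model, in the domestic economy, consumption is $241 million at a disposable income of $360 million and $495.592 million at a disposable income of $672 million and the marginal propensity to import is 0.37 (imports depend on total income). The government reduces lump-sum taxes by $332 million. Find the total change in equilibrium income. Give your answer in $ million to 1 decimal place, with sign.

MPC = ΔC/ΔYd = (495.592 − 241)/(672 − 360) = 254.592/312 = 0.816.
A lump-sum tax change of −$332 million shifts disposable income by +$332 million; first-round consumption changes by −c × ΔT = −0.816 × (−$332 million) = +$270.912 million.
Expenditure multiplier = 1/(1 − c + m) = 1/(1 − 0.816 + 0.37) = 1/0.554 ≈ 1.805.
The tax multiplier is −c × k ≈ −1.473, so ΔY = k × (−c·ΔT) = (+$270.912 million) / 0.554 ≈ +$489 million.

+$489.0 million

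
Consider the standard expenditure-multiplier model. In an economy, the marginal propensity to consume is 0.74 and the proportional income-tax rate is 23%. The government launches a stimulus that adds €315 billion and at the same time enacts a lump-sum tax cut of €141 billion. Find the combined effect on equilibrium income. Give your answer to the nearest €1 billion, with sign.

Expenditure multiplier = 1/(1 − c(1−t)) = 1/(1 − 0.74×0.77) = 1/0.4302 ≈ 2.325.
ΔG contributes k·ΔG = (+€315 billion) / 0.4302 ≈ +€732.2 billion.
ΔT of −€141 billion changes first-round spending by −c·ΔT = +€104.34 billion, contributing k·(−c·ΔT) = (+€104.34 billion) / 0.4302 ≈ +€242.5 billion.
Net ΔY = k(ΔG − c·ΔT) = (+€419.34 billion) / 0.4302 ≈ +€975 billion.

+€975 billion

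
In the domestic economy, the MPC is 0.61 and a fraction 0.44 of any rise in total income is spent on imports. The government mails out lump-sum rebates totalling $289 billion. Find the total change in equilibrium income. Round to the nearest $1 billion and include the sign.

A lump-sum tax change of −$289 billion shifts disposable income by +$289 billion; first-round consumption changes by −c × ΔT = −0.61 × (−$289 billion) = +$176.29 billion.
Expenditure multiplier = 1/(1 − c + m) = 1/(1 − 0.61 + 0.44) = 1/0.83 ≈ 1.205.
The tax multiplier is −c × k ≈ −0.735, so ΔY = k × (−c·ΔT) = (+$176.29 billion) / 0.83 ≈ +$212 billion.

+$212 billion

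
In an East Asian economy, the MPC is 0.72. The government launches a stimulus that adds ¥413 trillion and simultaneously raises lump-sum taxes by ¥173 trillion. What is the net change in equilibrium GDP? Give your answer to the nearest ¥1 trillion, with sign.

Expenditure multiplier = 1/(1 − MPC) = 1/(1 − 0.72) = 1/0.28 ≈ 3.571.
ΔG contributes k·ΔG = (+¥413 trillion) / 0.28 = +¥1,475 trillion.
ΔT of +¥173 trillion changes first-round spending by −c·ΔT = −¥124.56 trillion, contributing k·(−c·ΔT) = (−¥124.56 trillion) / 0.28 ≈ −¥444.9 trillion.
Net ΔY = k(ΔG − c·ΔT) = (+¥288.44 trillion) / 0.28 ≈ +¥1,030 trillion.

+¥1,030 trillion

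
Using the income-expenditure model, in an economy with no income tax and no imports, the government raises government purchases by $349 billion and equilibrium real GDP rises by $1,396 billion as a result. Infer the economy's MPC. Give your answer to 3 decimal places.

Implied spending multiplier k = ΔY/ΔG = 1,396/349 = 4.
Since k = 1/(1 − MPC), MPC = 1 − 1/k = 1 − ΔG/ΔY = 1 − 349/1,396 = 0.750.

0.750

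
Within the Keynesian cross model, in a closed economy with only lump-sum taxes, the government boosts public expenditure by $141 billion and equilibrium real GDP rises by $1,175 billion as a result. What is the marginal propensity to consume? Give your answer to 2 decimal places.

Implied spending multiplier k = ΔY/ΔG = 1,175/141 ≈ 8.3333.
Since k = 1/(1 − MPC), MPC = 1 − 1/k = 1 − ΔG/ΔY = 1 − 141/1,175 = 0.88.

0.88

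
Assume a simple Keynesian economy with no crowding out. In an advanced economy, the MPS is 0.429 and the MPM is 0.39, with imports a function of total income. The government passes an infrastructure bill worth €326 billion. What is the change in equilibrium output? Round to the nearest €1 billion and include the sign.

+€398 billion

MPC = 1 − MPS = 1 − 0.429 = 0.571.
Government-spending multiplier = 1/(1 − c + m) = 1/(1 − 0.571 + 0.39) = 1/0.819 ≈ 1.221.
ΔY = k × ΔG = (+€326 billion) / 0.819 ≈ +€398 billion.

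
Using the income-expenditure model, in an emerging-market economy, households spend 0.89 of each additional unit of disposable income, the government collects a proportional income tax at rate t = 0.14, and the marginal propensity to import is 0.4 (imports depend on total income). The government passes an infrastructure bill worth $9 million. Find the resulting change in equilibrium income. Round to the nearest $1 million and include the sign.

Expenditure multiplier = 1/(1 − c(1−t) + m) = 1/(1 − 0.89×0.86 + 0.4) = 1/0.6346 ≈ 1.576.
ΔY = k × ΔG = (+$9 million) / 0.6346 ≈ +$14 million.

+$14 million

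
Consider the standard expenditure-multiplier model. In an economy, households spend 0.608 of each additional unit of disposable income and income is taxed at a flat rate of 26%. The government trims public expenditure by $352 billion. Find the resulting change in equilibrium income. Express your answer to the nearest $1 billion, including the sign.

Government-spending multiplier = 1/(1 − c(1−t)) = 1/(1 − 0.608×0.74) = 1/0.55008 ≈ 1.818.
ΔY = k × ΔG = (−$352 billion) / 0.55008 ≈ −$640 billion.

−$640 billion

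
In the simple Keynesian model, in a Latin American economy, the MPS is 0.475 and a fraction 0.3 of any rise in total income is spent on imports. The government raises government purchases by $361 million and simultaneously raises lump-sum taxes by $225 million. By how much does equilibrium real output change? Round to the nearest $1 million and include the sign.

+$313 million

MPC = 1 − MPS = 1 − 0.475 = 0.525.
Expenditure multiplier = 1/(1 − c + m) = 1/(1 − 0.525 + 0.3) = 1/0.775 ≈ 1.29.
ΔG contributes k·ΔG = (+$361 million) / 0.775 ≈ +$465.8 million.
ΔT of +$225 million changes first-round spending by −c·ΔT = −$118.125 million, contributing k·(−c·ΔT) = (−$118.125 million) / 0.775 ≈ −$152.4 million.
Net ΔY = k(ΔG − c·ΔT) = (+$242.875 million) / 0.775 ≈ +$313 million.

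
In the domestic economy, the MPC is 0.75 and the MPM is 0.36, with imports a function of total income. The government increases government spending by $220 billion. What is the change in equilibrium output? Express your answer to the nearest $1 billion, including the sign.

+$361 billion

Government-spending multiplier = 1/(1 − c + m) = 1/(1 − 0.75 + 0.36) = 1/0.61 ≈ 1.639.
ΔY = k × ΔG = (+$220 billion) / 0.61 ≈ +$361 billion.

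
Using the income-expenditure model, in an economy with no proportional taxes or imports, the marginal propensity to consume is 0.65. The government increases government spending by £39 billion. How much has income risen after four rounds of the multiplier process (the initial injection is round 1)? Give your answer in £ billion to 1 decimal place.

£91.5 billion

Round 1 adds ΔG = £39 billion; each later round is MPC = 0.65 times the previous.
After 4 rounds: 39 + 25.35 + 16.4775 + 10.710375 = ΔG·(1 − c^4)/(1 − c) = 39 × (1 − 0.17850625)/0.35 ≈ £91.5 billion.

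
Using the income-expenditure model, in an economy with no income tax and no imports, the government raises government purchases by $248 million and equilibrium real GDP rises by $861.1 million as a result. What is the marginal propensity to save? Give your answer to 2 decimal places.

0.29

Implied spending multiplier k = ΔY/ΔG = 861.1/248 ≈ 3.4722.
Since k = 1/(1 − MPC), MPC = 1 − 1/k = 1 − ΔG/ΔY = 1 − 248/861.1 ≈ 0.71.
MPS = 1 − MPC = 0.29.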